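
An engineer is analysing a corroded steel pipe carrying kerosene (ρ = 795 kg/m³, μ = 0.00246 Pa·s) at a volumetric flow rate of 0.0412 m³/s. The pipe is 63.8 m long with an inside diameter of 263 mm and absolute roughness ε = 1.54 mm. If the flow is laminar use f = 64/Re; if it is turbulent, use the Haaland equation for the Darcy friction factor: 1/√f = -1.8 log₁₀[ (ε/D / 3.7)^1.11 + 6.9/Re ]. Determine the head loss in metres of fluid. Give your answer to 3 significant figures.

h_f ≈ 0.236 m

Cross-sectional area A = πD²/4 = π(0.263)²/4 = 0.05433 m²; mean velocity V = Q/A = 0.0412/0.05433 = 0.7584 m/s.
Reynolds number Re = ρVD/μ = 795 · 0.7584 · 0.263 / 0.00246 = 6.446e+04.
Re > 4000 → turbulent. Relative roughness ε/D = 0.00154/0.263 = 0.00586. Haaland: 1/√f = -1.8 log₁₀[(0.00586/3.7)^1.11 + 6.9/6.446e+04] = -1.8 log₁₀[0.000779 + 0.000107] = 5.495, so f = 0.03312.
Darcy-Weisbach: ΔP = f(L/D)(ρV²/2) = 0.03312·(63.8/0.263)·(795·0.7584²/2) = 0.03312·242.6·228.6 = 1837 Pa.
Head loss h_f = ΔP/(ρg) = 1837/(795·9.81) = 0.236 m.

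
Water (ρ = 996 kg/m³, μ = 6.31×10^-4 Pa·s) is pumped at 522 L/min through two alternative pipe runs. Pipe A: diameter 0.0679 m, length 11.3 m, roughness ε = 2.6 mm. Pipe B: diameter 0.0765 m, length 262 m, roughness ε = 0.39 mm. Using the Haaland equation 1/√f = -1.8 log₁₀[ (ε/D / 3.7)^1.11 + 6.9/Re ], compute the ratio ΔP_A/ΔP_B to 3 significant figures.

Pipe A: V = Q/A = 0.0087/0.003621 = 2.403 m/s; Re = 2.575e+05; ε/D = 0.0383; Haaland → f = 0.06368; ΔP_A = f(L/D)(ρV²/2) = 3.046e+04 Pa.
Pipe B: V = Q/A = 0.0087/0.004596 = 1.893 m/s; Re = 2.286e+05; ε/D = 0.0051; Haaland → f = 0.03098; ΔP_B = f(L/D)(ρV²/2) = 1.893e+05 Pa.
ΔP_A/ΔP_B = 3.046e+04/1.893e+05 = 0.161.

ΔP_A/ΔP_B ≈ 0.161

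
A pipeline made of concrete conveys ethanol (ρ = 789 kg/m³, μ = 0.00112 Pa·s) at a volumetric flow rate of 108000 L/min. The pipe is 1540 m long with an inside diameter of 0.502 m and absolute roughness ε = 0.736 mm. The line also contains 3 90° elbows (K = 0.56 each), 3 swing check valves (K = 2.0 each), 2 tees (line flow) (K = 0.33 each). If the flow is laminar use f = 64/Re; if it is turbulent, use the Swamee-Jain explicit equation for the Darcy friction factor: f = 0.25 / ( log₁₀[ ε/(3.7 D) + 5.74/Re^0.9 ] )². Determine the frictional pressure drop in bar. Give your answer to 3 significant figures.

ΔP ≈ 24.5 bar

Q = 108000 L/min = 108000/60000 = 1.8 m³/s.
Cross-sectional area A = πD²/4 = π(0.502)²/4 = 0.1979 m²; mean velocity V = Q/A = 1.8/0.1979 = 9.094 m/s.
Reynolds number Re = ρVD/μ = 789 · 9.094 · 0.502 / 0.00112 = 3.216e+06.
Re > 4000 → turbulent. Relative roughness ε/D = 0.000736/0.502 = 0.00147. Swamee-Jain: f = 0.25/(log₁₀[0.00147/3.7 + 5.74/3.216e+06^0.9])² = 0.25/(log₁₀[0.000396 + 7.99e-06])² = 0.25/(-3.393)² = 0.02171.
Total minor-loss coefficient ΣK = 3·0.56 + 3·2 + 2·0.33 = 8.34.
ΔP = [f·L/D + ΣK]·(ρV²/2) = [0.02171·1540/0.502 + 8.34]·(789·9.094²/2) = [66.6 + 8.34]·3.263e+04 = 2.445e+06 Pa.
ΔP = 2.445e+06 Pa = 24.5 bar.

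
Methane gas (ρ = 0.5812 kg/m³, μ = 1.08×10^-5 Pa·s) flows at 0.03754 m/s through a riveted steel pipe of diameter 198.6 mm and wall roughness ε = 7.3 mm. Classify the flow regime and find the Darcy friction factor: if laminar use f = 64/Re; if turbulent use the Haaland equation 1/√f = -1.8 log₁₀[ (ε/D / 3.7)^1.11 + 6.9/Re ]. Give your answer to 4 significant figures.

Re = ρVD/μ = 0.5812·0.03754·0.1986/1.08e-05 = 401.2.
Re < 2300 → laminar, so f = 64/Re = 0.1595 (roughness is irrelevant in laminar flow).

f ≈ 0.1595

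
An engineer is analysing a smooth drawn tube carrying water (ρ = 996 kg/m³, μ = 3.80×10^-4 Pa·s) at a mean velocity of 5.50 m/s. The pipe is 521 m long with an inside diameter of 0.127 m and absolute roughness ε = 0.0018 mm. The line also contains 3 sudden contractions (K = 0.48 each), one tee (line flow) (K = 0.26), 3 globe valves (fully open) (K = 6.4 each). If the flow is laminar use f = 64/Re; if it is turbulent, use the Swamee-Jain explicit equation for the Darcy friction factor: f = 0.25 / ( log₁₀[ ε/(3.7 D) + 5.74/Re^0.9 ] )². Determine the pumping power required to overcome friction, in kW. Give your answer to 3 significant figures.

P ≈ 69.3 kW

Reynolds number Re = ρVD/μ = 996 · 5.5 · 0.127 / 0.00038 = 1.831e+06.
Re > 4000 → turbulent. Relative roughness ε/D = 1.8e-06/0.127 = 1.42e-05. Swamee-Jain: f = 0.25/(log₁₀[1.42e-05/3.7 + 5.74/1.831e+06^0.9])² = 0.25/(log₁₀[3.83e-06 + 1.33e-05])² = 0.25/(-4.767)² = 0.011.
Total minor-loss coefficient ΣK = 3·0.48 + 1·0.26 + 3·6.4 = 20.9.
ΔP = [f·L/D + ΣK]·(ρV²/2) = [0.011·521/0.127 + 20.9]·(996·5.5²/2) = [45.13 + 20.9]·1.506e+04 = 9.947e+05 Pa.
Q = V·A = 5.5·0.01267 = 0.06967 m³/s.
Pumping power P = QΔP = 0.06967·9.947e+05 = 69300 W = 69.3 kW.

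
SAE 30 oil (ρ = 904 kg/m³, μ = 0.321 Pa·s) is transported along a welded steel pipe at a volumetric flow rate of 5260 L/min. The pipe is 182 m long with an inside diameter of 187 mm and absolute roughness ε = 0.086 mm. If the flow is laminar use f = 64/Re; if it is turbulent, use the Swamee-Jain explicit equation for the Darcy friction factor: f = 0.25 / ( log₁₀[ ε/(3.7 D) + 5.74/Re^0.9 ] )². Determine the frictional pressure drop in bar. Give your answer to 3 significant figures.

ΔP ≈ 1.71 bar

Q = 5260 L/min = 5260/60000 = 0.08767 m³/s.
Cross-sectional area A = πD²/4 = π(0.187)²/4 = 0.02746 m²; mean velocity V = Q/A = 0.08767/0.02746 = 3.192 m/s.
Reynolds number Re = ρVD/μ = 904 · 3.192 · 0.187 / 0.321 = 1681.
Re < 2300 → laminar flow, so f = 64/Re = 64/1681 = 0.03807 (the turbulent correlation is not needed).
Darcy-Weisbach: ΔP = f(L/D)(ρV²/2) = 0.03807·(182/0.187)·(904·3.192²/2) = 0.03807·973.3·4605 = 1.706e+05 Pa.
ΔP = 1.706e+05 Pa = 1.71 bar.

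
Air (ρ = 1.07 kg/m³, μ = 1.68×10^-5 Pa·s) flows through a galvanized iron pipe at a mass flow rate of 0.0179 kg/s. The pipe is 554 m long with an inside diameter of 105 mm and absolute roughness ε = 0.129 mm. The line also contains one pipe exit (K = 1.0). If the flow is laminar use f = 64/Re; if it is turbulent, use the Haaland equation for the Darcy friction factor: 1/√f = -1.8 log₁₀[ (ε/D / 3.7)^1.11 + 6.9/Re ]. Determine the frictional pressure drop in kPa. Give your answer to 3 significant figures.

ΔP ≈ 0.325 kPa

A = πD²/4 = π(0.105)²/4 = 0.008659 m²; mean velocity V = ṁ/(ρA) = 0.0179/(1.07 · 0.008659) = 1.932 m/s.
Reynolds number Re = ρVD/μ = 1.07 · 1.932 · 0.105 / 1.68e-05 = 1.292e+04.
Re > 4000 → turbulent. Relative roughness ε/D = 0.000129/0.105 = 0.00123. Haaland: 1/√f = -1.8 log₁₀[(0.00123/3.7)^1.11 + 6.9/1.292e+04] = -1.8 log₁₀[0.000138 + 0.000534] = 5.711, so f = 0.03066.
Total minor-loss coefficient ΣK = 1·1 = 1.
ΔP = [f·L/D + ΣK]·(ρV²/2) = [0.03066·554/0.105 + 1]·(1.07·1.932²/2) = [161.8 + 1]·1.997 = 325 Pa.
ΔP = 325 Pa = 0.325 kPa.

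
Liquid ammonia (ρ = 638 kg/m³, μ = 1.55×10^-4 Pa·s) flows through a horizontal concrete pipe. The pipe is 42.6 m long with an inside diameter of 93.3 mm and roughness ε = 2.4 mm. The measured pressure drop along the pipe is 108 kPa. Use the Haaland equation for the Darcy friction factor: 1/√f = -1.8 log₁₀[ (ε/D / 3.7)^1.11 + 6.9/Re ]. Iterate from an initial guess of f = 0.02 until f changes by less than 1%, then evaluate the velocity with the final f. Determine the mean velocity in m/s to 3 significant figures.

Rearranging Darcy-Weisbach: V = √(2·ΔP·D/(f·L·ρ)). With ε/D = 0.0024/0.0933 = 0.0257, iterate starting from f = 0.02:
  f = 0.02 → V = √(2·1.08e+05·0.0933/(0.02·42.6·638)) = 6.089 m/s; Re = ρVD/μ = 2.338e+06; f → 0.05381
  f = 0.05381 → V = 3.712 m/s; Re = 1.426e+06; f → 0.05382
Converged (Δf/f < 1%). With the final f = 0.05382: V = √(2·1.08e+05·0.0933/(0.05382·42.6·638)) = 3.712 m/s.

V ≈ 3.71 m/s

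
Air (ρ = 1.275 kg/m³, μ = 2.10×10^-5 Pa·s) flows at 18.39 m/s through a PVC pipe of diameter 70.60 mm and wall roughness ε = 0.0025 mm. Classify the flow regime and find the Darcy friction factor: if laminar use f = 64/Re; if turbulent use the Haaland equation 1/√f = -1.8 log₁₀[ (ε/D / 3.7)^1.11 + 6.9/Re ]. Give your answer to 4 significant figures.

f ≈ 0.01887

Re = ρVD/μ = 1.275·18.39·0.0706/2.1e-05 = 7.883e+04.
Re > 4000 → turbulent. ε/D = 2.5e-06/0.0706 = 3.54e-05; Haaland: 1/√f = -1.8 log₁₀[2.68e-06 + 8.75e-05] = 7.28, so f = 0.01887.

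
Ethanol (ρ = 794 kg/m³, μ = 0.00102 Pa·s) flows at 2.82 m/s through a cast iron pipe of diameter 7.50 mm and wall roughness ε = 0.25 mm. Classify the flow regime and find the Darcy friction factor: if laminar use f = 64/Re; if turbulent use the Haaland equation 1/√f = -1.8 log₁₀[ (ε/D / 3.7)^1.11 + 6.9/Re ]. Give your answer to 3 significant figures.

Re = ρVD/μ = 794·2.82·0.0075/0.00102 = 1.646e+04.
Re > 4000 → turbulent. ε/D = 0.00025/0.0075 = 0.0333; Haaland: 1/√f = -1.8 log₁₀[0.00537 + 0.000419] = 4.028, so f = 0.06164.

f ≈ 0.0616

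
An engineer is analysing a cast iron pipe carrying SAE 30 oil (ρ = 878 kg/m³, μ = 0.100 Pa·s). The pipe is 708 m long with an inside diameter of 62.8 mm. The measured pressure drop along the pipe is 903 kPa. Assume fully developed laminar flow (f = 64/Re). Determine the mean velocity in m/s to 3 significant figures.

V ≈ 1.57 m/s

For laminar flow, f = 64/Re with Re = ρVD/μ, so Darcy-Weisbach reduces to ΔP = 32μLV/D². Solving for V: V = ΔP·D²/(32μL) = 9.03e+05·(0.0628)²/(32·0.1·708) = 1.572 m/s.
Check: Re = ρVD/μ = 878·1.572·0.0628/0.1 = 866.7 < 2300, so the laminar assumption holds.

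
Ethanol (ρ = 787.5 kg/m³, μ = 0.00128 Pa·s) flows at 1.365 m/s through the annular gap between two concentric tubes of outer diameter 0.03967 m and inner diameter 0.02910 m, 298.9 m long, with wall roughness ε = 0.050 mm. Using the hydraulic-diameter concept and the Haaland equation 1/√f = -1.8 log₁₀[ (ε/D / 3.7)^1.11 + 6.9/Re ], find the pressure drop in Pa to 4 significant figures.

ΔP ≈ 784800 Pa

Hydraulic diameter D_h = 4A/P = D_o - D_i = 0.03967 - 0.0291 = 0.01057 m.
Re = ρVD_h/μ = 787.5·1.365·0.01057/0.00128 = 8877.
ε/D_h = 5e-05/0.01057 = 0.00473; Haaland gives 1/√f = -1.8 log₁₀[0.000614+0.000777] = 5.142, so f = 0.03783.
ΔP = f(L/D_h)(ρV²/2) = 0.03783·298.9/0.01057·733.6 = 7.848e+05 Pa.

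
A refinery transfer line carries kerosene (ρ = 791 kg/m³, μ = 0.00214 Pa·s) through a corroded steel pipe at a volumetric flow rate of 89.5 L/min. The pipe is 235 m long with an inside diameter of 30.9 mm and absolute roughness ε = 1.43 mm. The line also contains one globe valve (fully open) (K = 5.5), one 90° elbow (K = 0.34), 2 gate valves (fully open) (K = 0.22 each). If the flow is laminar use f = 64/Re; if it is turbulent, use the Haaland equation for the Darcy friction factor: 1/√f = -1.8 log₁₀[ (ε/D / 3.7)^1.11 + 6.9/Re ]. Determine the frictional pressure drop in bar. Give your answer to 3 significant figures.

ΔP ≈ 8.46 bar

Q = 89.5 L/min = 89.5/60000 = 0.001492 m³/s.
Cross-sectional area A = πD²/4 = π(0.0309)²/4 = 0.0007499 m²; mean velocity V = Q/A = 0.001492/0.0007499 = 1.989 m/s.
Reynolds number Re = ρVD/μ = 791 · 1.989 · 0.0309 / 0.00214 = 2.272e+04.
Re > 4000 → turbulent. Relative roughness ε/D = 0.00143/0.0309 = 0.0463. Haaland: 1/√f = -1.8 log₁₀[(0.0463/3.7)^1.11 + 6.9/2.272e+04] = -1.8 log₁₀[0.00772 + 0.000304] = 3.772, so f = 0.0703.
Total minor-loss coefficient ΣK = 1·5.5 + 1·0.34 + 2·0.22 = 6.28.
ΔP = [f·L/D + ΣK]·(ρV²/2) = [0.0703·235/0.0309 + 6.28]·(791·1.989²/2) = [534.6 + 6.28]·1565 = 8.464e+05 Pa.
ΔP = 8.464e+05 Pa = 8.46 bar.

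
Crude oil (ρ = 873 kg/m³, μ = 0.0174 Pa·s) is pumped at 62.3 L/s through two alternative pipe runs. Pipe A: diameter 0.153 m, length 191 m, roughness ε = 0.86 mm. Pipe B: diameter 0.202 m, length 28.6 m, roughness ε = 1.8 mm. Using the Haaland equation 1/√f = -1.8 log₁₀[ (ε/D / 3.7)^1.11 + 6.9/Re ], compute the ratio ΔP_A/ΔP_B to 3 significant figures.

Pipe A: V = Q/A = 0.0623/0.01839 = 3.389 m/s; Re = 2.601e+04; ε/D = 0.00562; Haaland → f = 0.03439; ΔP_A = f(L/D)(ρV²/2) = 2.151e+05 Pa.
Pipe B: V = Q/A = 0.0623/0.03205 = 1.944 m/s; Re = 1.97e+04; ε/D = 0.00891; Haaland → f = 0.03941; ΔP_B = f(L/D)(ρV²/2) = 9206 Pa.
ΔP_A/ΔP_B = 2.151e+05/9206 = 23.4.

ΔP_A/ΔP_B ≈ 23.4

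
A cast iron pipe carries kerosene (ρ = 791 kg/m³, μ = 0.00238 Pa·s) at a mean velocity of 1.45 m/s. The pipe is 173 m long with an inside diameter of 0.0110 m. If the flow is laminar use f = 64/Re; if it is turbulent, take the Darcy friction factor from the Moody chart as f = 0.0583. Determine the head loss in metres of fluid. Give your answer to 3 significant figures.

Reynolds number Re = ρVD/μ = 791 · 1.45 · 0.011 / 0.00238 = 5301.
Re > 4000 → turbulent; use the Moody-chart value f = 0.0583.
Darcy-Weisbach: ΔP = f(L/D)(ρV²/2) = 0.0583·(173/0.011)·(791·1.45²/2) = 0.0583·1.573e+04·831.5 = 7.624e+05 Pa.
Head loss h_f = ΔP/(ρg) = 7.624e+05/(791·9.81) = 98.3 m.

h_f ≈ 98.3 m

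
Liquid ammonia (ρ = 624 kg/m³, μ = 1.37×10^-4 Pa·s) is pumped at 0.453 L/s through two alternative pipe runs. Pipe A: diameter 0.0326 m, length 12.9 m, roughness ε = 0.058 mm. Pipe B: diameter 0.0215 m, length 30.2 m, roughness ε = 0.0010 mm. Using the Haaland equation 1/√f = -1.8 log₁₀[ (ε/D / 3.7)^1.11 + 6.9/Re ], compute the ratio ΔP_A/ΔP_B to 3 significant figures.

Pipe A: V = Q/A = 0.000453/0.0008347 = 0.5427 m/s; Re = 8.059e+04; ε/D = 0.00178; Haaland → f = 0.02473; ΔP_A = f(L/D)(ρV²/2) = 899.2 Pa.
Pipe B: V = Q/A = 0.000453/0.0003631 = 1.248 m/s; Re = 1.222e+05; ε/D = 4.65e-05; Haaland → f = 0.01732; ΔP_B = f(L/D)(ρV²/2) = 1.182e+04 Pa.
ΔP_A/ΔP_B = 899.2/1.182e+04 = 0.0761.

ΔP_A/ΔP_B ≈ 0.0761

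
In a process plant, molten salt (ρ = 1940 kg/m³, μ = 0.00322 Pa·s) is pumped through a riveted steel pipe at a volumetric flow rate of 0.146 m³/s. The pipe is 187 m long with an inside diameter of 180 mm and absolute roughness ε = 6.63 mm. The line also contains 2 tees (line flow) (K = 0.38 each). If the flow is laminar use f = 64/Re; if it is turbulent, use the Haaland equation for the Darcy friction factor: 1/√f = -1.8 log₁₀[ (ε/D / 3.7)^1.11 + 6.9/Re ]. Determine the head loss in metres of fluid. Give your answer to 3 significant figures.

h_f ≈ 110 m

Cross-sectional area A = πD²/4 = π(0.18)²/4 = 0.02545 m²; mean velocity V = Q/A = 0.146/0.02545 = 5.737 m/s.
Reynolds number Re = ρVD/μ = 1940 · 5.737 · 0.18 / 0.00322 = 6.222e+05.
Re > 4000 → turbulent. Relative roughness ε/D = 0.00663/0.18 = 0.0368. Haaland: 1/√f = -1.8 log₁₀[(0.0368/3.7)^1.11 + 6.9/6.222e+05] = -1.8 log₁₀[0.006 + 1.11e-05] = 3.998, so f = 0.06255.
Total minor-loss coefficient ΣK = 2·0.38 = 0.76.
ΔP = [f·L/D + ΣK]·(ρV²/2) = [0.06255·187/0.18 + 0.76]·(1940·5.737²/2) = [64.98 + 0.76]·3.193e+04 = 2.099e+06 Pa.
Head loss h_f = ΔP/(ρg) = 2.099e+06/(1940·9.81) = 110 m.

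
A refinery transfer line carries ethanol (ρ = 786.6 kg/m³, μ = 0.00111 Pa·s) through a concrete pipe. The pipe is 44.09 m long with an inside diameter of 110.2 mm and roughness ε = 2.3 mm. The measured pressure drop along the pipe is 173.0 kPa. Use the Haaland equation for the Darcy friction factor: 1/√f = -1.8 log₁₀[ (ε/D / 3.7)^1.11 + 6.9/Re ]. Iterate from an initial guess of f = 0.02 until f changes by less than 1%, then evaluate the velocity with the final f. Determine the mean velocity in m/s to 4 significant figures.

V ≈ 4.706 m/s

Rearranging Darcy-Weisbach: V = √(2·ΔP·D/(f·L·ρ)). With ε/D = 0.0023/0.1102 = 0.0209, iterate starting from f = 0.02:
  f = 0.02 → V = √(2·1.73e+05·0.1102/(0.02·44.09·786.6)) = 7.414 m/s; Re = ρVD/μ = 5.79e+05; f → 0.04961
  f = 0.04961 → V = 4.708 m/s; Re = 3.676e+05; f → 0.04964
Converged (Δf/f < 1%). With the final f = 0.04964: V = √(2·1.73e+05·0.1102/(0.04964·44.09·786.6)) = 4.706 m/s.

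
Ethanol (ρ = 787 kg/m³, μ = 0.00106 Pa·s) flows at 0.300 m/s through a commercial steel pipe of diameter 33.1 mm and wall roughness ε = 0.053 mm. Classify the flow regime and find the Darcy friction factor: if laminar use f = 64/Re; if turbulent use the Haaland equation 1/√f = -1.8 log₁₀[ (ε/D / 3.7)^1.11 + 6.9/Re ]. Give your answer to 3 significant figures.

Re = ρVD/μ = 787·0.3·0.0331/0.00106 = 7373.
Re > 4000 → turbulent. ε/D = 5.3e-05/0.0331 = 0.0016; Haaland: 1/√f = -1.8 log₁₀[0.000185 + 0.000936] = 5.311, so f = 0.03545.

f ≈ 0.0355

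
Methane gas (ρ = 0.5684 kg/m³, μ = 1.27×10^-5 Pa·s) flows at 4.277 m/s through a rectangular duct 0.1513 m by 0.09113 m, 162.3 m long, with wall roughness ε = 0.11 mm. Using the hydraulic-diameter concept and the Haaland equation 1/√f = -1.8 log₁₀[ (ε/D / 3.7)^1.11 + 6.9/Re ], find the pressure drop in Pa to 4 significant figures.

ΔP ≈ 201.1 Pa

Hydraulic diameter D_h = 4A/P = 4·(0.1513·0.09113)/(2·(0.1513+0.09113)) = 0.05515/0.4849 = 0.1137 m.
Re = ρVD_h/μ = 0.5684·4.277·0.1137/1.27e-05 = 2.177e+04.
ε/D_h = 0.00011/0.1137 = 0.000967; Haaland gives 1/√f = -1.8 log₁₀[0.000105+0.000317] = 6.074, so f = 0.02711.
ΔP = f(L/D_h)(ρV²/2) = 0.02711·162.3/0.1137·5.199 = 201.1 Pa.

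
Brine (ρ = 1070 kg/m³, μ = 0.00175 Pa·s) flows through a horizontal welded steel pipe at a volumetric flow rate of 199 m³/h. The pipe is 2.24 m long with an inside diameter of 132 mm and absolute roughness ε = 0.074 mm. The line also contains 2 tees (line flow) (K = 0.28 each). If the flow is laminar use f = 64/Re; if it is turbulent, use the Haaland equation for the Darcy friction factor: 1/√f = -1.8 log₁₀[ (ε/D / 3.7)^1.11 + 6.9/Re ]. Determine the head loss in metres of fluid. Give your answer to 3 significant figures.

h_f ≈ 0.724 m

Q = 199 m³/h = 199/3600 = 0.05528 m³/s.
Cross-sectional area A = πD²/4 = π(0.132)²/4 = 0.01368 m²; mean velocity V = Q/A = 0.05528/0.01368 = 4.039 m/s.
Reynolds number Re = ρVD/μ = 1070 · 4.039 · 0.132 / 0.00175 = 3.26e+05.
Re > 4000 → turbulent. Relative roughness ε/D = 7.4e-05/0.132 = 0.000561. Haaland: 1/√f = -1.8 log₁₀[(0.000561/3.7)^1.11 + 6.9/3.26e+05] = -1.8 log₁₀[5.76e-05 + 2.12e-05] = 7.387, so f = 0.01833.
Total minor-loss coefficient ΣK = 2·0.28 = 0.56.
ΔP = [f·L/D + ΣK]·(ρV²/2) = [0.01833·2.24/0.132 + 0.56]·(1070·4.039²/2) = [0.311 + 0.56]·8729 = 7603 Pa.
Head loss h_f = ΔP/(ρg) = 7603/(1070·9.81) = 0.724 m.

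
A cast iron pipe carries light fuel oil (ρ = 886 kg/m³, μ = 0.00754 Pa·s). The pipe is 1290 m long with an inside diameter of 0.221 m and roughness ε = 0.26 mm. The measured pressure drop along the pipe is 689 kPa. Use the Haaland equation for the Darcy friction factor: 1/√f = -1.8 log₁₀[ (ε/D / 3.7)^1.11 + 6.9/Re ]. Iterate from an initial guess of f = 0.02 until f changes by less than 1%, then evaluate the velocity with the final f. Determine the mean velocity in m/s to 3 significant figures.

Rearranging Darcy-Weisbach: V = √(2·ΔP·D/(f·L·ρ)). With ε/D = 0.00026/0.221 = 0.00118, iterate starting from f = 0.02:
  f = 0.02 → V = √(2·6.89e+05·0.221/(0.02·1290·886)) = 3.65 m/s; Re = ρVD/μ = 9.479e+04; f → 0.02266
  f = 0.02266 → V = 3.429 m/s; Re = 8.905e+04; f → 0.02278
Converged (Δf/f < 1%). With the final f = 0.02278: V = √(2·6.89e+05·0.221/(0.02278·1290·886)) = 3.42 m/s.

V ≈ 3.42 m/s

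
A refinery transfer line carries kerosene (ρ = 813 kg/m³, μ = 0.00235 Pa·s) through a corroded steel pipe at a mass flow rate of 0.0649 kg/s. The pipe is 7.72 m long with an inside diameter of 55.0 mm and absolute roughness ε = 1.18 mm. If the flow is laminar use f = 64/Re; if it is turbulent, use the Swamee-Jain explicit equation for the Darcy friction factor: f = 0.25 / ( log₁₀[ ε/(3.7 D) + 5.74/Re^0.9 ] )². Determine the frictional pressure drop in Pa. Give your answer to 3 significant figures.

A = πD²/4 = π(0.055)²/4 = 0.002376 m²; mean velocity V = ṁ/(ρA) = 0.0649/(813 · 0.002376) = 0.0336 m/s.
Reynolds number Re = ρVD/μ = 813 · 0.0336 · 0.055 / 0.00235 = 639.3.
Re < 2300 → laminar flow, so f = 64/Re = 64/639.3 = 0.1001 (the turbulent correlation is not needed).
Darcy-Weisbach: ΔP = f(L/D)(ρV²/2) = 0.1001·(7.72/0.055)·(813·0.0336²/2) = 0.1001·140.4·0.4589 = 6.448 Pa.

ΔP ≈ 6.45 Pa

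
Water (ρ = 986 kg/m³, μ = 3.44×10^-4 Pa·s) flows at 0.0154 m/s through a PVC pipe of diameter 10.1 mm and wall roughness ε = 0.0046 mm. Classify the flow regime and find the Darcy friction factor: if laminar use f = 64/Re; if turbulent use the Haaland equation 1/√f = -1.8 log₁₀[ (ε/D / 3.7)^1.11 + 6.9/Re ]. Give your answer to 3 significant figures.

Re = ρVD/μ = 986·0.0154·0.0101/0.000344 = 445.8.
Re < 2300 → laminar, so f = 64/Re = 0.1436 (roughness is irrelevant in laminar flow).

f ≈ 0.144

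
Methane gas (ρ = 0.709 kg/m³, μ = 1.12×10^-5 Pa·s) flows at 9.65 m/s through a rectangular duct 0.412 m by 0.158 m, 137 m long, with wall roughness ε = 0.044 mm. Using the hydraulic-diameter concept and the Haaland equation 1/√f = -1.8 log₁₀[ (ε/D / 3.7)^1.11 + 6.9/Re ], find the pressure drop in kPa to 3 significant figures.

ΔP ≈ 0.351 kPa

Hydraulic diameter D_h = 4A/P = 4·(0.412·0.158)/(2·(0.412+0.158)) = 0.2604/1.14 = 0.2284 m.
Re = ρVD_h/μ = 0.709·9.65·0.2284/1.12e-05 = 1.395e+05.
ε/D_h = 4.4e-05/0.2284 = 0.000193; Haaland gives 1/√f = -1.8 log₁₀[1.76e-05+4.95e-05] = 7.513, so f = 0.01772.
ΔP = f(L/D_h)(ρV²/2) = 0.01772·137/0.2284·33.01 = 350.8 Pa.
ΔP = 0.351 kPa.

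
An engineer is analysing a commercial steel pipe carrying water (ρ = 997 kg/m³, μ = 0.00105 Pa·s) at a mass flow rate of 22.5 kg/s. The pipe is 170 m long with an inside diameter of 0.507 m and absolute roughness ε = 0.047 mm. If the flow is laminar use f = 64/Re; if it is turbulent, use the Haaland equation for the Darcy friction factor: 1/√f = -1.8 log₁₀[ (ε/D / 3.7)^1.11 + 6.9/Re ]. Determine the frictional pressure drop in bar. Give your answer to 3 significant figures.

ΔP ≈ 4.31×10^-4 bar

A = πD²/4 = π(0.507)²/4 = 0.2019 m²; mean velocity V = ṁ/(ρA) = 22.5/(997 · 0.2019) = 0.1118 m/s.
Reynolds number Re = ρVD/μ = 997 · 0.1118 · 0.507 / 0.00105 = 5.381e+04.
Re > 4000 → turbulent. Relative roughness ε/D = 4.7e-05/0.507 = 9.27e-05. Haaland: 1/√f = -1.8 log₁₀[(9.27e-05/3.7)^1.11 + 6.9/5.381e+04] = -1.8 log₁₀[7.81e-06 + 0.000128] = 6.959, so f = 0.02065.
Darcy-Weisbach: ΔP = f(L/D)(ρV²/2) = 0.02065·(170/0.507)·(997·0.1118²/2) = 0.02065·335.3·6.229 = 43.12 Pa.
ΔP = 43.12 Pa = 4.31×10^-4 bar.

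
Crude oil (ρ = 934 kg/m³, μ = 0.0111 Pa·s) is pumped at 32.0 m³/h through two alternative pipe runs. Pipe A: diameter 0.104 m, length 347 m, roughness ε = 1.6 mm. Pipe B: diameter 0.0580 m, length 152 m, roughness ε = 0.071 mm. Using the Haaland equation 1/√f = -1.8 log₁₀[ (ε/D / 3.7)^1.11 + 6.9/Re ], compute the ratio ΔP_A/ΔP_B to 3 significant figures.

Pipe A: V = Q/A = 0.008889/0.008495 = 1.046 m/s; Re = 9157; ε/D = 0.0154; Haaland → f = 0.04865; ΔP_A = f(L/D)(ρV²/2) = 8.3e+04 Pa.
Pipe B: V = Q/A = 0.008889/0.002642 = 3.364 m/s; Re = 1.642e+04; ε/D = 0.00122; Haaland → f = 0.02915; ΔP_B = f(L/D)(ρV²/2) = 4.038e+05 Pa.
ΔP_A/ΔP_B = 8.3e+04/4.038e+05 = 0.206.

ΔP_A/ΔP_B ≈ 0.206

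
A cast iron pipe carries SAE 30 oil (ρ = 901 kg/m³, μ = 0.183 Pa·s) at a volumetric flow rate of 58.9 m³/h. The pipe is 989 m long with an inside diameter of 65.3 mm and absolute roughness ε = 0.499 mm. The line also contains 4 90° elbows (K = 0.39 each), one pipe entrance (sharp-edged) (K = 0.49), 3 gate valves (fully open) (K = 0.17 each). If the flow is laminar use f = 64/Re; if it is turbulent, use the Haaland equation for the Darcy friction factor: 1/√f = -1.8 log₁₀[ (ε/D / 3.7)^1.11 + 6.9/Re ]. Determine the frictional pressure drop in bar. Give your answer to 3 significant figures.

Q = 58.9 m³/h = 58.9/3600 = 0.01636 m³/s.
Cross-sectional area A = πD²/4 = π(0.0653)²/4 = 0.003349 m²; mean velocity V = Q/A = 0.01636/0.003349 = 4.885 m/s.
Reynolds number Re = ρVD/μ = 901 · 4.885 · 0.0653 / 0.183 = 1571.
Re < 2300 → laminar flow, so f = 64/Re = 64/1571 = 0.04075 (the turbulent correlation is not needed).
Total minor-loss coefficient ΣK = 4·0.39 + 1·0.49 + 3·0.17 = 2.56.
ΔP = [f·L/D + ΣK]·(ρV²/2) = [0.04075·989/0.0653 + 2.56]·(901·4.885²/2) = [617.1 + 2.56]·1.075e+04 = 6.663e+06 Pa.
ΔP = 6.663e+06 Pa = 66.6 bar.

ΔP ≈ 66.6 bar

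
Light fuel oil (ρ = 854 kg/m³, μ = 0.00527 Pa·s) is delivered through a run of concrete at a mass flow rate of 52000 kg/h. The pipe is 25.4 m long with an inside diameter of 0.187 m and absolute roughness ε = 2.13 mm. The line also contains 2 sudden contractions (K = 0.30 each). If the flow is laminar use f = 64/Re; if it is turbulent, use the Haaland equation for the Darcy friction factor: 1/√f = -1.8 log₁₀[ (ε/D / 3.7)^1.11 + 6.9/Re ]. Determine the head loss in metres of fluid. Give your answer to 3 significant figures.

h_f ≈ 0.123 m

ṁ = 52000 kg/h = 52000/3600 = 14.44 kg/s.
A = πD²/4 = π(0.187)²/4 = 0.02746 m²; mean velocity V = ṁ/(ρA) = 14.44/(854 · 0.02746) = 0.6158 m/s.
Reynolds number Re = ρVD/μ = 854 · 0.6158 · 0.187 / 0.00527 = 1.866e+04.
Re > 4000 → turbulent. Relative roughness ε/D = 0.00213/0.187 = 0.0114. Haaland: 1/√f = -1.8 log₁₀[(0.0114/3.7)^1.11 + 6.9/1.866e+04] = -1.8 log₁₀[0.00163 + 0.00037] = 4.858, so f = 0.04236.
Total minor-loss coefficient ΣK = 2·0.3 = 0.6.
ΔP = [f·L/D + ΣK]·(ρV²/2) = [0.04236·25.4/0.187 + 0.6]·(854·0.6158²/2) = [5.754 + 0.6]·161.9 = 1029 Pa.
Head loss h_f = ΔP/(ρg) = 1029/(854·9.81) = 0.123 m.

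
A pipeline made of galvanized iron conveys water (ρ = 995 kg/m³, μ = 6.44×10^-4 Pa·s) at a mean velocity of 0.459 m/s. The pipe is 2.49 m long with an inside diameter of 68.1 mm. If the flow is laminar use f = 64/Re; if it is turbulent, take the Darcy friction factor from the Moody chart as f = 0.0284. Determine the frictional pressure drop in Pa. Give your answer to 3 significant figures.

ΔP ≈ 109 Pa

Reynolds number Re = ρVD/μ = 995 · 0.459 · 0.0681 / 0.000644 = 4.829e+04.
Re > 4000 → turbulent; use the Moody-chart value f = 0.0284.
Darcy-Weisbach: ΔP = f(L/D)(ρV²/2) = 0.0284·(2.49/0.0681)·(995·0.459²/2) = 0.0284·36.56·104.8 = 108.8 Pa.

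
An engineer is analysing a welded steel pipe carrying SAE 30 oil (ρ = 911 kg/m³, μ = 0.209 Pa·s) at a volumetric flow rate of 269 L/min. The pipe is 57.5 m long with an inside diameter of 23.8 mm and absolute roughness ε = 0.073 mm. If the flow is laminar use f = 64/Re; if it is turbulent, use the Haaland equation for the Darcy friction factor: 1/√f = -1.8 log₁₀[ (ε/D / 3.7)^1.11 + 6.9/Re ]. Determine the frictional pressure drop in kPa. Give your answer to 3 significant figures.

Q = 269 L/min = 269/60000 = 0.004483 m³/s.
Cross-sectional area A = πD²/4 = π(0.0238)²/4 = 0.0004449 m²; mean velocity V = Q/A = 0.004483/0.0004449 = 10.08 m/s.
Reynolds number Re = ρVD/μ = 911 · 10.08 · 0.0238 / 0.209 = 1045.
Re < 2300 → laminar flow, so f = 64/Re = 64/1045 = 0.06122 (the turbulent correlation is not needed).
Darcy-Weisbach: ΔP = f(L/D)(ρV²/2) = 0.06122·(57.5/0.0238)·(911·10.08²/2) = 0.06122·2416·4.626e+04 = 6.842e+06 Pa.
ΔP = 6.842e+06 Pa = 6840 kPa.

ΔP ≈ 6840 kPa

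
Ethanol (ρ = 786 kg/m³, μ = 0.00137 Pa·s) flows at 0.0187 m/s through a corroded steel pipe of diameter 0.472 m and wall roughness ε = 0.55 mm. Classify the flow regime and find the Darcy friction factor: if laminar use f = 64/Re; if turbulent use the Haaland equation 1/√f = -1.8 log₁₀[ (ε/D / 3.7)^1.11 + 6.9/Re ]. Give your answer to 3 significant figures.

f ≈ 0.0386

Re = ρVD/μ = 786·0.0187·0.472/0.00137 = 5064.
Re > 4000 → turbulent. ε/D = 0.00055/0.472 = 0.00117; Haaland: 1/√f = -1.8 log₁₀[0.00013 + 0.00136] = 5.087, so f = 0.03864.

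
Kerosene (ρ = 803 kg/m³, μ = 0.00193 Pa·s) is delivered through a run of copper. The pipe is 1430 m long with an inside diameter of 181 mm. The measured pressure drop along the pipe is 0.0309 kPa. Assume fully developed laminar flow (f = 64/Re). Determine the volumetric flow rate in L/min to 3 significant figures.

For laminar flow, f = 64/Re with Re = ρVD/μ, so Darcy-Weisbach reduces to ΔP = 32μLV/D². Solving for V: V = ΔP·D²/(32μL) = 30.9·(0.181)²/(32·0.00193·1430) = 0.01146 m/s.
Check: Re = ρVD/μ = 803·0.01146·0.181/0.00193 = 863.2 < 2300, so the laminar assumption holds.
Q = V·A = 0.01146·(π/4·0.181²) = 0.0002949 m³/s = 17.7 L/min.

Q ≈ 17.7 L/min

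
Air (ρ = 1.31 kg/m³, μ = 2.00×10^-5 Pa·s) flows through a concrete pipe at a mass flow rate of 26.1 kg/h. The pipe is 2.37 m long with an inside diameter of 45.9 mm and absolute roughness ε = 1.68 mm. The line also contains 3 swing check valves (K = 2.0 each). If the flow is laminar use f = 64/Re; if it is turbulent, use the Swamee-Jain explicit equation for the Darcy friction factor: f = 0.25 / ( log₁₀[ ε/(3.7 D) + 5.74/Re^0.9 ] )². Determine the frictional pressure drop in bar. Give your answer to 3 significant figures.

ṁ = 26.1 kg/h = 26.1/3600 = 0.00725 kg/s.
A = πD²/4 = π(0.0459)²/4 = 0.001655 m²; mean velocity V = ṁ/(ρA) = 0.00725/(1.31 · 0.001655) = 3.345 m/s.
Reynolds number Re = ρVD/μ = 1.31 · 3.345 · 0.0459 / 2e-05 = 1.006e+04.
Re > 4000 → turbulent. Relative roughness ε/D = 0.00168/0.0459 = 0.0366. Swamee-Jain: f = 0.25/(log₁₀[0.0366/3.7 + 5.74/1.006e+04^0.9])² = 0.25/(log₁₀[0.00989 + 0.00143])² = 0.25/(-1.946)² = 0.06602.
Total minor-loss coefficient ΣK = 3·2 = 6.
ΔP = [f·L/D + ΣK]·(ρV²/2) = [0.06602·2.37/0.0459 + 6]·(1.31·3.345²/2) = [3.409 + 6]·7.327 = 68.94 Pa.
ΔP = 68.94 Pa = 6.89×10^-4 bar.

ΔP ≈ 6.89×10^-4 bar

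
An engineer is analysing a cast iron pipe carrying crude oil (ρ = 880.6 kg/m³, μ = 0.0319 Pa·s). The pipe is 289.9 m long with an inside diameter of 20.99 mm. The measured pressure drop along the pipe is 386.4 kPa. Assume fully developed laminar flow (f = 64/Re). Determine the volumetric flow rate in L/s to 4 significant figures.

Q ≈ 0.1991 L/s

For laminar flow, f = 64/Re with Re = ρVD/μ, so Darcy-Weisbach reduces to ΔP = 32μLV/D². Solving for V: V = ΔP·D²/(32μL) = 3.864e+05·(0.02099)²/(32·0.0319·289.9) = 0.5753 m/s.
Check: Re = ρVD/μ = 880.6·0.5753·0.02099/0.0319 = 333.3 < 2300, so the laminar assumption holds.
Q = V·A = 0.5753·(π/4·0.02099²) = 0.0001991 m³/s = 0.1991 L/s.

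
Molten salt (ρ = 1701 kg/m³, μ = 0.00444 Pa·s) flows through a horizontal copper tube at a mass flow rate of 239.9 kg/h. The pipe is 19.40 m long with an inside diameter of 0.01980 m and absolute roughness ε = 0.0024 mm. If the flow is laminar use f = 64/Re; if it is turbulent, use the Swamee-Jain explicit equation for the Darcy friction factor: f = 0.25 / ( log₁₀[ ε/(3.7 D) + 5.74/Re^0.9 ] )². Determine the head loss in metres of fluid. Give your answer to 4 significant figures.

ṁ = 239.9 kg/h = 239.9/3600 = 0.06664 kg/s.
A = πD²/4 = π(0.0198)²/4 = 0.0003079 m²; mean velocity V = ṁ/(ρA) = 0.06664/(1701 · 0.0003079) = 0.1272 m/s.
Reynolds number Re = ρVD/μ = 1701 · 0.1272 · 0.0198 / 0.00444 = 965.1.
Re < 2300 → laminar flow, so f = 64/Re = 64/965.1 = 0.06631 (the turbulent correlation is not needed).
Darcy-Weisbach: ΔP = f(L/D)(ρV²/2) = 0.06631·(19.4/0.0198)·(1701·0.1272²/2) = 0.06631·979.8·13.77 = 894.6 Pa.
Head loss h_f = ΔP/(ρg) = 894.6/(1701·9.81) = 0.05361 m.

h_f ≈ 0.05361 m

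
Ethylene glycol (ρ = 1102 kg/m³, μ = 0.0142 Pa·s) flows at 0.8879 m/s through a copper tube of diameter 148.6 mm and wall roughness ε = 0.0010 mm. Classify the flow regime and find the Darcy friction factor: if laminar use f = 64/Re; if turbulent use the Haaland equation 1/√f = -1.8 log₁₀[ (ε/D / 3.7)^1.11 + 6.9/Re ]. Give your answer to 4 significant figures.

f ≈ 0.03069

Re = ρVD/μ = 1102·0.8879·0.1486/0.0142 = 1.024e+04.
Re > 4000 → turbulent. ε/D = 1e-06/0.1486 = 6.73e-06; Haaland: 1/√f = -1.8 log₁₀[4.25e-07 + 0.000674] = 5.708, so f = 0.03069.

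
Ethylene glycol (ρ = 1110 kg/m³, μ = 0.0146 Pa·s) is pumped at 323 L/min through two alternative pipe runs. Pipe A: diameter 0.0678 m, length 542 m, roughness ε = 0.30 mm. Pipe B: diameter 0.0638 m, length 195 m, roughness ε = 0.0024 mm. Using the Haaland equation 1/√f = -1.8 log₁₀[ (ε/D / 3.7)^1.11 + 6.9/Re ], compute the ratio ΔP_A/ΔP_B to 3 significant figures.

ΔP_A/ΔP_B ≈ 2.41

Pipe A: V = Q/A = 0.005383/0.00361 = 1.491 m/s; Re = 7686; ε/D = 0.00442; Haaland → f = 0.03845; ΔP_A = f(L/D)(ρV²/2) = 3.793e+05 Pa.
Pipe B: V = Q/A = 0.005383/0.003197 = 1.684 m/s; Re = 8168; ε/D = 3.76e-05; Haaland → f = 0.03271; ΔP_B = f(L/D)(ρV²/2) = 1.573e+05 Pa.
ΔP_A/ΔP_B = 3.793e+05/1.573e+05 = 2.41.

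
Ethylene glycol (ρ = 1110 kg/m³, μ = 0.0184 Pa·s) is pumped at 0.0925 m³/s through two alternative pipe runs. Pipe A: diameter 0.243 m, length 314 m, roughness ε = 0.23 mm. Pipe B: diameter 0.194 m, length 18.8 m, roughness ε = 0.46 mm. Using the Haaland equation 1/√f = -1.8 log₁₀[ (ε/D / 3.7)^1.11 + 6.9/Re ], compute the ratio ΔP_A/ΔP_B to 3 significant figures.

Pipe A: V = Q/A = 0.0925/0.04638 = 1.995 m/s; Re = 2.924e+04; ε/D = 0.000947; Haaland → f = 0.02564; ΔP_A = f(L/D)(ρV²/2) = 7.314e+04 Pa.
Pipe B: V = Q/A = 0.0925/0.02956 = 3.129 m/s; Re = 3.662e+04; ε/D = 0.00237; Haaland → f = 0.02793; ΔP_B = f(L/D)(ρV²/2) = 1.471e+04 Pa.
ΔP_A/ΔP_B = 7.314e+04/1.471e+04 = 4.97.

ΔP_A/ΔP_B ≈ 4.97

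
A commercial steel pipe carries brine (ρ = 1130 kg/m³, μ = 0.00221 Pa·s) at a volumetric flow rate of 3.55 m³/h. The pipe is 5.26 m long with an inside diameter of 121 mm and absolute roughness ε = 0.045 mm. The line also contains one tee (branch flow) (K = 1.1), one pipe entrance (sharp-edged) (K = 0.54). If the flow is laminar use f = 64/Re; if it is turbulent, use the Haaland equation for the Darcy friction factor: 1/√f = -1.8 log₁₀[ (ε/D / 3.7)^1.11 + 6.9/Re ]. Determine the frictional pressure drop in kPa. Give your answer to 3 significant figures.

ΔP ≈ 0.0136 kPa

Q = 3.55 m³/h = 3.55/3600 = 0.0009861 m³/s.
Cross-sectional area A = πD²/4 = π(0.121)²/4 = 0.0115 m²; mean velocity V = Q/A = 0.0009861/0.0115 = 0.08576 m/s.
Reynolds number Re = ρVD/μ = 1130 · 0.08576 · 0.121 / 0.00221 = 5306.
Re > 4000 → turbulent. Relative roughness ε/D = 4.5e-05/0.121 = 0.000372. Haaland: 1/√f = -1.8 log₁₀[(0.000372/3.7)^1.11 + 6.9/5306] = -1.8 log₁₀[3.65e-05 + 0.0013] = 5.173, so f = 0.03737.
Total minor-loss coefficient ΣK = 1·1.1 + 1·0.54 = 1.64.
ΔP = [f·L/D + ΣK]·(ρV²/2) = [0.03737·5.26/0.121 + 1.64]·(1130·0.08576²/2) = [1.625 + 1.64]·4.155 = 13.56 Pa.
ΔP = 13.56 Pa = 0.0136 kPa.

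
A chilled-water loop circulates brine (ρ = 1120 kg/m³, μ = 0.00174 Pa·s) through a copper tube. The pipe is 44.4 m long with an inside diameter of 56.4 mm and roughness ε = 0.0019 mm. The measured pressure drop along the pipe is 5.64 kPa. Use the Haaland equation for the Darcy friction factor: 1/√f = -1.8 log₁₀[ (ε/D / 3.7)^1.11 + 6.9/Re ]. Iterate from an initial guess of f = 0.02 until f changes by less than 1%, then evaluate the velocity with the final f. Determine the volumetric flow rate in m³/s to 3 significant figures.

Rearranging Darcy-Weisbach: V = √(2·ΔP·D/(f·L·ρ)). With ε/D = 1.9e-06/0.0564 = 3.37e-05, iterate starting from f = 0.02:
  f = 0.02 → V = √(2·5640·0.0564/(0.02·44.4·1120)) = 0.7998 m/s; Re = ρVD/μ = 2.904e+04; f → 0.02356
  f = 0.02356 → V = 0.7369 m/s; Re = 2.675e+04; f → 0.02402
  f = 0.02402 → V = 0.7297 m/s; Re = 2.649e+04; f → 0.02408
Converged (Δf/f < 1%). With the final f = 0.02408: V = √(2·5640·0.0564/(0.02408·44.4·1120)) = 0.7289 m/s.
Q = V·A = 0.7289·(π/4·0.0564²) = 0.001821 m³/s = 0.00182 m³/s.

Q ≈ 0.00182 m³/s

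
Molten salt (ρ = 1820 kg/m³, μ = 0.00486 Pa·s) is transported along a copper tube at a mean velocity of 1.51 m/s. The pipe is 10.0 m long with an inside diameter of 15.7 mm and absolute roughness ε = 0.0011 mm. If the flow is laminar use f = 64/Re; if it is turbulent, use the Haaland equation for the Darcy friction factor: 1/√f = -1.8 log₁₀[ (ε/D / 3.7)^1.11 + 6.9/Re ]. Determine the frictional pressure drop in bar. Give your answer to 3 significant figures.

Reynolds number Re = ρVD/μ = 1820 · 1.51 · 0.0157 / 0.00486 = 8878.
Re > 4000 → turbulent. Relative roughness ε/D = 1.1e-06/0.0157 = 7.01e-05. Haaland: 1/√f = -1.8 log₁₀[(7.01e-05/3.7)^1.11 + 6.9/8878] = -1.8 log₁₀[5.73e-06 + 0.000777] = 5.591, so f = 0.03199.
Darcy-Weisbach: ΔP = f(L/D)(ρV²/2) = 0.03199·(10/0.0157)·(1820·1.51²/2) = 0.03199·636.9·2075 = 4.227e+04 Pa.
ΔP = 4.227e+04 Pa = 0.423 bar.

ΔP ≈ 0.423 bar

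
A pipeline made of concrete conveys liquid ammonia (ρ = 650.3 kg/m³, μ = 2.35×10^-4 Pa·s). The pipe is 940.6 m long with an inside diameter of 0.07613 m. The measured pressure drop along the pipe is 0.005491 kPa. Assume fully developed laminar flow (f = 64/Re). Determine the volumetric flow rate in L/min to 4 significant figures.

Q ≈ 1.229 L/min

For laminar flow, f = 64/Re with Re = ρVD/μ, so Darcy-Weisbach reduces to ΔP = 32μLV/D². Solving for V: V = ΔP·D²/(32μL) = 5.491·(0.07613)²/(32·0.000235·940.6) = 0.004499 m/s.
Check: Re = ρVD/μ = 650.3·0.004499·0.07613/0.000235 = 947.9 < 2300, so the laminar assumption holds.
Q = V·A = 0.004499·(π/4·0.07613²) = 2.048e-05 m³/s = 1.229 L/min.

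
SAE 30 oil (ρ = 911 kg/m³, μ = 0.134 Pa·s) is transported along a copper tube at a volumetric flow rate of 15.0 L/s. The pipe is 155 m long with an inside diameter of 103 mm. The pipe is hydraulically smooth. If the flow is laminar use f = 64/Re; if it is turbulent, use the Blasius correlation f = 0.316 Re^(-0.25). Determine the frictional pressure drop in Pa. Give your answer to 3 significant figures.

Q = 15.0 L/s = 15.0/1000 = 0.015 m³/s.
Cross-sectional area A = πD²/4 = π(0.103)²/4 = 0.008332 m²; mean velocity V = Q/A = 0.015/0.008332 = 1.8 m/s.
Reynolds number Re = ρVD/μ = 911 · 1.8 · 0.103 / 0.134 = 1261.
Re < 2300 → laminar flow, so f = 64/Re = 64/1261 = 0.05077 (the turbulent correlation is not needed).
Darcy-Weisbach: ΔP = f(L/D)(ρV²/2) = 0.05077·(155/0.103)·(911·1.8²/2) = 0.05077·1505·1476 = 1.128e+05 Pa.

ΔP ≈ 113000 Pa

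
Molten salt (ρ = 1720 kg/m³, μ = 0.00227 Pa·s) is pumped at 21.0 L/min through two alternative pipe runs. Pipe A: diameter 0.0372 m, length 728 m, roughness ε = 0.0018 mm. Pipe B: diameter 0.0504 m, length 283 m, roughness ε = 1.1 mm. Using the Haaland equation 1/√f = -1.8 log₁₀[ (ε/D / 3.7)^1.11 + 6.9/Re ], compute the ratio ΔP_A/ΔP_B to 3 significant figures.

ΔP_A/ΔP_B ≈ 6.72

Pipe A: V = Q/A = 0.00035/0.001087 = 0.322 m/s; Re = 9077; ε/D = 4.84e-05; Haaland → f = 0.03177; ΔP_A = f(L/D)(ρV²/2) = 5.545e+04 Pa.
Pipe B: V = Q/A = 0.00035/0.001995 = 0.1754 m/s; Re = 6700; ε/D = 0.0218; Haaland → f = 0.0555; ΔP_B = f(L/D)(ρV²/2) = 8249 Pa.
ΔP_A/ΔP_B = 5.545e+04/8249 = 6.72.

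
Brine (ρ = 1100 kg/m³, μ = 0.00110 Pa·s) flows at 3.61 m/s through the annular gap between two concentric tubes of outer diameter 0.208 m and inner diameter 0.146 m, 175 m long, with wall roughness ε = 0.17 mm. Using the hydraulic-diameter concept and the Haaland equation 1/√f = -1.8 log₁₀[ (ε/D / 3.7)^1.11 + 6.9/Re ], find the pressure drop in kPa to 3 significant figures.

Hydraulic diameter D_h = 4A/P = D_o - D_i = 0.208 - 0.146 = 0.062 m.
Re = ρVD_h/μ = 1100·3.61·0.062/0.0011 = 2.238e+05.
ε/D_h = 0.00017/0.062 = 0.00274; Haaland gives 1/√f = -1.8 log₁₀[0.000335+3.08e-05] = 6.185, so f = 0.02614.
ΔP = f(L/D_h)(ρV²/2) = 0.02614·175/0.062·7168 = 5.288e+05 Pa.
ΔP = 529 kPa.

ΔP ≈ 529 kPa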